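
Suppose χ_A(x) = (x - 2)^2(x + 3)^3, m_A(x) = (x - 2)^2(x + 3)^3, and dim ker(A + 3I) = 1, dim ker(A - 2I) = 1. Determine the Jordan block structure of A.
λ = -3: algebraic multiplicity 3 (exponent in χ_A), largest block size 3 (exponent in m_A), 1 block (geometric multiplicity). This forces block sizes [3].
λ = 2: algebraic multiplicity 2 (exponent in χ_A), largest block size 2 (exponent in m_A), 1 block (geometric multiplicity). This forces block sizes [2].

Jordan blocks: (-3, 3), (2, 2)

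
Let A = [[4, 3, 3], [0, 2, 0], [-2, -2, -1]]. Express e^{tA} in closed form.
A has Jordan form J = [[1, 0, 0], [0, 2, 1], [0, 0, 2]] with A = PJP^{-1}, so e^{tA} = P e^{tJ} P^{-1}.

For a Jordan block J_k(λ), e^{tJ_k(λ)} = e^{λt} · (I + tN + t^2 N^2/2! + ... + t^{k-1} N^{k-1}/(k-1)!) where N is the nilpotent superdiagonal part.

Assembling the blocks and conjugating back gives the entries of e^{tA} as shown above.

e^{tA} = [[(3*e^{t} - 2)*e^{t}, 3*t*e^{2*t}, 3*(e^{t} - 1)*e^{t}], [0, e^{2*t}, 0], [2*(1 - e^{t})*e^{t}, -2*t*e^{2*t}, (3 - 2*e^{t})*e^{t}]]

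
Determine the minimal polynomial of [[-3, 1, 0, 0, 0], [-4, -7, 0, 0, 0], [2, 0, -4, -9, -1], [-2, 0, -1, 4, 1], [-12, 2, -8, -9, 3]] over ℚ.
m_A(x) = (x - 4)^2(x + 5)^2

The characteristic polynomial factors as (x - 4)^2(x + 5)^3. The minimal polynomial is ∏(x - λ)^{k_λ} where k_λ is the size of the largest Jordan block at λ.

For λ = -5: rank(A + 5I) = 3, and the largest Jordan block has size 2 (the smallest k with rank((A + 5I)^k) = rank((A + 5I)^(k+1))).
For λ = 4: rank(A - 4I) = 4, and the largest Jordan block has size 2 (the smallest k with rank((A - 4I)^k) = rank((A - 4I)^(k+1))).

So m_A(x) = (x - 4)^2(x + 5)^2.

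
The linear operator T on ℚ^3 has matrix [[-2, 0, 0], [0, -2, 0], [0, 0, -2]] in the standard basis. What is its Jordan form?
The characteristic polynomial is det(xI - A) = (x + 2)^3, so the eigenvalues are -2 (algebraic multiplicity 3).

For λ = -2: rank(A + 2I) = 0. The eigenspace has dimension 3 - 0 = 3, so there are 3 Jordan blocks; the rank sequence gives block sizes [1, 1, 1].

Assembling the blocks gives the Jordan form J above.

J = [[-2, 0, 0], [0, -2, 0], [0, 0, -2]]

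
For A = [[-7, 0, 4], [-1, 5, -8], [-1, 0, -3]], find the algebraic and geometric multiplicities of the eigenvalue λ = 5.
The characteristic polynomial is (x - 5)(x + 5)^2, so the factor x - 5 appears with exponent 1: the algebraic multiplicity is 1.

rank(A - 5I) = 2, so the eigenspace has dimension 3 - 2 = 1: the geometric multiplicity is 1.

algebraic multiplicity 1, geometric multiplicity 1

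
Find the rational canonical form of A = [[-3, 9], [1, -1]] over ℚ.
R = [[0, 6], [1, -4]]

The invariant factors of A (the non-unit diagonal entries of the Smith normal form of xI - A over ℚ[x]) are x^2 + 4x - 6, each dividing the next. The characteristic polynomial is their product, x^2 + 4x - 6.

The rational canonical form is the block-diagonal matrix of companion matrices C(f_i):
R = [[0, 6], [1, -4]].

Note the characteristic polynomial does not split into linear factors over ℚ, so A has no Jordan form over ℚ; the rational canonical form exists over any field.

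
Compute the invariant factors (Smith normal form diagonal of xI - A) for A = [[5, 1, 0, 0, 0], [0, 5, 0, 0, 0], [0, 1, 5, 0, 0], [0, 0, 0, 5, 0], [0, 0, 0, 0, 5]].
x - 5, x - 5, x - 5, (x - 5)^2

The Jordan structure of A has elementary divisors (x - 5)^2, (x - 5), (x - 5), (x - 5). Arranging the block sizes at each eigenvalue in decreasing order and taking row products gives the invariant factors.

Invariant factors (smallest first, each dividing the next): x - 5, x - 5, x - 5, (x - 5)^2.

Check: the last factor (x - 5)^2 is the minimal polynomial, and the product (x - 5)^5 is the characteristic polynomial.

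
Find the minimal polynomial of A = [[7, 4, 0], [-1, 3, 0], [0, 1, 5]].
m_A(x) = (x - 5)^3

The characteristic polynomial factors as (x - 5)^3. The minimal polynomial is ∏(x - λ)^{k_λ} where k_λ is the size of the largest Jordan block at λ.

For λ = 5: rank(A - 5I) = 2, and the largest Jordan block has size 3 (the smallest k with rank((A - 5I)^k) = rank((A - 5I)^(k+1))).

So m_A(x) = (x - 5)^3.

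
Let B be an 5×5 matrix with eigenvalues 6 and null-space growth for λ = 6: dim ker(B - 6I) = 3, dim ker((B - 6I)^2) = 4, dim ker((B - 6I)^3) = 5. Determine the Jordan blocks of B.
λ = 6: successive nullity increments [3, 1, 1] count blocks of size ≥ k; block sizes are [3, 1, 1].

Jordan blocks: (6, 3), (6, 1), (6, 1)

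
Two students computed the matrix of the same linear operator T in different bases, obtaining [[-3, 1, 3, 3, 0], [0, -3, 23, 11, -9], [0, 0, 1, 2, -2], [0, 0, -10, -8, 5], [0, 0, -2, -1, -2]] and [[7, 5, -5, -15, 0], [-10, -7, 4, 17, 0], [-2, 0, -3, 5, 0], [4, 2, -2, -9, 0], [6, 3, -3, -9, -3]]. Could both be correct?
No.

Both have characteristic polynomial (x + 3)^5, but the minimal polynomial of A is (x + 3)^3 while the minimal polynomial of B is (x + 3)^2. The minimal polynomial is a similarity invariant, so A and B are not similar.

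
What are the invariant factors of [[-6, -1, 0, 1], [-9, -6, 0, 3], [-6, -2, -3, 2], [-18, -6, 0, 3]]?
The Jordan structure of A has elementary divisors (x + 3)^2, (x + 3), (x + 3). Arranging the block sizes at each eigenvalue in decreasing order and taking row products gives the invariant factors.

Invariant factors (smallest first, each dividing the next): x + 3, x + 3, (x + 3)^2.

Check: the last factor (x + 3)^2 is the minimal polynomial, and the product (x + 3)^4 is the characteristic polynomial.

x + 3, x + 3, (x + 3)^2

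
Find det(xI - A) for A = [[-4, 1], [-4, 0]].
xI - A = [[x + 4, -1], [4, x]].

Expanding det(xI - A) along the first row:
det(xI - A) = + (x + 4)·det([[x]]) - (-1)·det([[4]]).

Evaluating gives χ_A(x) = x^2 + 4x + 4 = (x + 2)^2.

χ_A(x) = (x + 2)^2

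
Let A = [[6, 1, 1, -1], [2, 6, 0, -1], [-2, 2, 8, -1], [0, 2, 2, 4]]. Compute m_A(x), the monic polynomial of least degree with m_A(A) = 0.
The characteristic polynomial factors as (x - 6)^4. The minimal polynomial is ∏(x - λ)^{k_λ} where k_λ is the size of the largest Jordan block at λ.

For λ = 6: rank(A - 6I) = 2, and the largest Jordan block has size 2 (the smallest k with rank((A - 6I)^k) = rank((A - 6I)^(k+1))).

So m_A(x) = (x - 6)^2.

m_A(x) = (x - 6)^2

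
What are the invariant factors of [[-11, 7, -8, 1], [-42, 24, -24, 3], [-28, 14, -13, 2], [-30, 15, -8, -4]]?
The Jordan structure of A has elementary divisors (x + 5)^2, (x - 3), (x - 3). Arranging the block sizes at each eigenvalue in decreasing order and taking row products gives the invariant factors.

Invariant factors (smallest first, each dividing the next): x - 3, (x - 3)(x + 5)^2.

Check: the last factor (x - 3)(x + 5)^2 is the minimal polynomial, and the product (x - 3)^2(x + 5)^2 is the characteristic polynomial.

x - 3, (x - 3)(x + 5)^2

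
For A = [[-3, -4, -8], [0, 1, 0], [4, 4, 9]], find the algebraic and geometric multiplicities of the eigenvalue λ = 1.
algebraic multiplicity 2, geometric multiplicity 2

The characteristic polynomial is (x - 5)(x - 1)^2, so the factor x - 1 appears with exponent 2: the algebraic multiplicity is 2.

rank(A - I) = 1, so the eigenspace has dimension 3 - 1 = 2: the geometric multiplicity is 2.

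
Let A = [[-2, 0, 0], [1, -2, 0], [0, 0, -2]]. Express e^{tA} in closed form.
A has Jordan form J = [[-2, 1, 0], [0, -2, 0], [0, 0, -2]] with A = PJP^{-1}, so e^{tA} = P e^{tJ} P^{-1}.

For a Jordan block J_k(λ), e^{tJ_k(λ)} = e^{λt} · (I + tN + t^2 N^2/2! + ... + t^{k-1} N^{k-1}/(k-1)!) where N is the nilpotent superdiagonal part.

Assembling the blocks and conjugating back gives the entries of e^{tA} as shown above.

e^{tA} = [[e^{-2*t}, 0, 0], [t*e^{-2*t}, e^{-2*t}, 0], [0, 0, e^{-2*t}]]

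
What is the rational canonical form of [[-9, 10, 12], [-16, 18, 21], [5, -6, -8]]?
The invariant factors of A (the non-unit diagonal entries of the Smith normal form of xI - A over ℚ[x]) are (x + 2)(x^2 - 3x - 2), each dividing the next. The characteristic polynomial is their product, (x + 2)(x^2 - 3x - 2).

The rational canonical form is the block-diagonal matrix of companion matrices C(f_i):
R = [[0, 0, 4], [1, 0, 8], [0, 1, 1]].

Note the characteristic polynomial does not split into linear factors over ℚ, so A has no Jordan form over ℚ; the rational canonical form exists over any field.

R = [[0, 0, 4], [1, 0, 8], [0, 1, 1]]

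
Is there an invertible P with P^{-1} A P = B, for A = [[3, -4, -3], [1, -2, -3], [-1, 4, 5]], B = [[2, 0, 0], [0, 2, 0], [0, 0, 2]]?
Both have characteristic polynomial (x - 2)^3, but the minimal polynomial of A is (x - 2)^2 while the minimal polynomial of B is x - 2. The minimal polynomial is a similarity invariant, so A and B are not similar.

No.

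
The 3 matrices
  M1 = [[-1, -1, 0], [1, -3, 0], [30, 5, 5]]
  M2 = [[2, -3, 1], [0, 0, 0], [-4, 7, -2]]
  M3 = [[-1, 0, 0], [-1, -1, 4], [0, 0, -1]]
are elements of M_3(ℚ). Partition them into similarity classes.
3 classes: {M1}, {M2}, {M3}

Characteristic polynomials: χ_{M1} = (x - 5)(x + 2)^2, χ_{M2} = x^3, χ_{M3} = (x + 1)^3.

{M1}: invariant factors (x - 5)(x + 2)^2.

{M2}: invariant factors x^3.

{M3}: invariant factors x + 1, (x + 1)^2.

Matrices are similar if and only if their invariant-factor lists agree; the partition into similarity classes is {M1}, {M2}, {M3}.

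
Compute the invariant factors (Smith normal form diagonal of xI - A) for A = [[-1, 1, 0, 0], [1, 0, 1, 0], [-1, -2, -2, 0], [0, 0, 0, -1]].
The Jordan structure of A has elementary divisors (x + 1)^3, (x + 1). Arranging the block sizes at each eigenvalue in decreasing order and taking row products gives the invariant factors.

Invariant factors (smallest first, each dividing the next): x + 1, (x + 1)^3.

Check: the last factor (x + 1)^3 is the minimal polynomial, and the product (x + 1)^4 is the characteristic polynomial.

x + 1, (x + 1)^3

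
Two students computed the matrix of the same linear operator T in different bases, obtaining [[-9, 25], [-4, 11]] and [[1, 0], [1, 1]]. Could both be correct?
Yes.

Two matrices over a field are similar if and only if they have the same invariant factors.

Both A and B have characteristic polynomial (x - 1)^2 and minimal polynomial (x - 1)^2. Computing further, both have invariant factors (x - 1)^2. Hence A and B are similar.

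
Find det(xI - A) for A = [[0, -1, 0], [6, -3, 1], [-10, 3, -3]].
xI - A = [[x, 1, 0], [-6, x + 3, -1], [10, -3, x + 3]].

Expanding det(xI - A) along the first row:
det(xI - A) = + (x)·det([[x + 3, -1], [-3, x + 3]]) - (1)·det([[-6, -1], [10, x + 3]]) + (0)·det([[-6, x + 3], [10, -3]]).

Evaluating gives χ_A(x) = x^3 + 6x^2 + 12x + 8 = (x + 2)^3.

χ_A(x) = (x + 2)^3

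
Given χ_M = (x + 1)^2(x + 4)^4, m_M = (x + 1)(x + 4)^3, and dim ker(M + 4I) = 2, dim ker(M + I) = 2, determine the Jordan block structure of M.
λ = -4: algebraic multiplicity 4 (exponent in χ_M), largest block size 3 (exponent in m_M), 2 blocks (geometric multiplicity). These force block sizes [3, 1].
λ = -1: algebraic multiplicity 2 (exponent in χ_M), largest block size 1 (exponent in m_M), 2 blocks (geometric multiplicity). These force block sizes [1, 1].

Jordan blocks: (-4, 3), (-4, 1), (-1, 1), (-1, 1)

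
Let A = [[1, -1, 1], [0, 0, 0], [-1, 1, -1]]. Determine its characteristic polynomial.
xI - A = [[x - 1, 1, -1], [0, x, 0], [1, -1, x + 1]].

Expanding det(xI - A) along the first row:
det(xI - A) = + (x - 1)·det([[x, 0], [-1, x + 1]]) - (1)·det([[0, 0], [1, x + 1]]) + (-1)·det([[0, x], [1, -1]]).

Evaluating gives χ_A(x) = x^3.

χ_A(x) = x^3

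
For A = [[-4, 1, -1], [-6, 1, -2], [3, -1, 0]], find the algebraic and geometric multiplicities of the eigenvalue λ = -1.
The characteristic polynomial is (x + 1)^3, so the factor x + 1 appears with exponent 3: the algebraic multiplicity is 3.

rank(A + I) = 1, so the eigenspace has dimension 3 - 1 = 2: the geometric multiplicity is 2.

Since 2 < 3, A is not diagonalizable.

algebraic multiplicity 3, geometric multiplicity 2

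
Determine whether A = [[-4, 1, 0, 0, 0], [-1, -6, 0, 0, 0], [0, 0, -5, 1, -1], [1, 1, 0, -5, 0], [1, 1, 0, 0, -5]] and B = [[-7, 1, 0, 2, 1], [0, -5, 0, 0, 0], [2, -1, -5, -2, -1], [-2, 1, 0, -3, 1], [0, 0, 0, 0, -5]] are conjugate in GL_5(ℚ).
Both have characteristic polynomial (x + 5)^5 and minimal polynomial (x + 5)^2. But rank(A + 5I) = 2 for A while rank(B + 5I) = 1 for B, so the number of Jordan blocks at λ = -5 differs. A and B are not similar.

No.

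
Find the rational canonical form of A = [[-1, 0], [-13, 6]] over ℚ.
R = [[0, 6], [1, 5]]

The invariant factors of A (the non-unit diagonal entries of the Smith normal form of xI - A over ℚ[x]) are (x - 6)(x + 1), each dividing the next. The characteristic polynomial is their product, (x - 6)(x + 1).

The rational canonical form is the block-diagonal matrix of companion matrices C(f_i):
R = [[0, 6], [1, 5]].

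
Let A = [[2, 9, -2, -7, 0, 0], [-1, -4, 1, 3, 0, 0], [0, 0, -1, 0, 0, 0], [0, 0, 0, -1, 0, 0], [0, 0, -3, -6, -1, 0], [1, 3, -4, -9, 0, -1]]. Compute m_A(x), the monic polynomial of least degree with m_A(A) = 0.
m_A(x) = (x + 1)^3

The characteristic polynomial factors as (x + 1)^6. The minimal polynomial is ∏(x - λ)^{k_λ} where k_λ is the size of the largest Jordan block at λ.

For λ = -1: rank(A + I) = 2, and the largest Jordan block has size 3 (the smallest k with rank((A + I)^k) = rank((A + I)^(k+1))).

So m_A(x) = (x + 1)^3.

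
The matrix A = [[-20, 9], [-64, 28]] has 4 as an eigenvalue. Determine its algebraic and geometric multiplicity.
algebraic multiplicity 2, geometric multiplicity 1

The characteristic polynomial is (x - 4)^2, so the factor x - 4 appears with exponent 2: the algebraic multiplicity is 2.

rank(A - 4I) = 1, so the eigenspace has dimension 2 - 1 = 1: the geometric multiplicity is 1.

Since 1 < 2, A is not diagonalizable.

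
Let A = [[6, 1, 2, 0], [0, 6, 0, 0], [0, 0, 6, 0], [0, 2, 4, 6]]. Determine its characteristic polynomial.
χ_A(x) = (x - 6)^4

xI - A = [[x - 6, -1, -2, 0], [0, x - 6, 0, 0], [0, 0, x - 6, 0], [0, -2, -4, x - 6]].

Expanding det(xI - A) along the first row:
det(xI - A) = + (x - 6)·det([[x - 6, 0, 0], [0, x - 6, 0], [-2, -4, x - 6]]) - (-1)·det([[0, 0, 0], [0, x - 6, 0], [0, -4, x - 6]]) + (-2)·det([[0, x - 6, 0], [0, 0, 0], [0, -2, x - 6]]) - (0)·det([[0, x - 6, 0], [0, 0, x - 6], [0, -2, -4]]).

Evaluating gives χ_A(x) = x^4 - 24x^3 + 216x^2 - 864x + 1296 = (x - 6)^4.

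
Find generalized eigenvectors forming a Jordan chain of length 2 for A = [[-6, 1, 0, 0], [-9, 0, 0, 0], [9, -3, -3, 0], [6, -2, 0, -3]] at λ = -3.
We seek v_1 ∈ ker((A + 3I)^2) \ ker(A + 3I), then set v_{i+1} = (A + 3I) v_i.

One such chain is v_1 = [[0, 1, 0, -1]]^T, v_2 = [[1, 3, -3, -2]]^T. Check: (A + 3I) v_2 = [[0, 0, 0, 0]]^T = 0.

v_1 = [[0, 1, 0, -1]]^T, v_2 = [[1, 3, -3, -2]]^T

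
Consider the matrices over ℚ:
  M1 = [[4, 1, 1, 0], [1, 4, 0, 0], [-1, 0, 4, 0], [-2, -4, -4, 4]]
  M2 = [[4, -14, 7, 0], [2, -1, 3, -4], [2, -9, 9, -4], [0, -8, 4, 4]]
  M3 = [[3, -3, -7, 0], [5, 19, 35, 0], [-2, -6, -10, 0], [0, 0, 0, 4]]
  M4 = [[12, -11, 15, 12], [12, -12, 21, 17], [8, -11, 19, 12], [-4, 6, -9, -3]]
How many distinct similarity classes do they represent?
Characteristic polynomials: χ_{M1} = (x - 4)^4, χ_{M2} = (x - 4)^4, χ_{M3} = (x - 4)^4, χ_{M4} = (x - 4)^4.

{M1, M2, M4}: invariant factors x - 4, (x - 4)^3.

{M3}: invariant factors x - 4, x - 4, (x - 4)^2.

Matrices are similar if and only if their invariant-factor lists agree; the partition into similarity classes is {M1, M2, M4}, {M3}.

2 classes: {M1, M2, M4}, {M3}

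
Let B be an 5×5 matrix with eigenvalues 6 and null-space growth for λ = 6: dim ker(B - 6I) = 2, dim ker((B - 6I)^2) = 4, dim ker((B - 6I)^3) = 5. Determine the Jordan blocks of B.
λ = 6: successive nullity increments [2, 2, 1] count blocks of size ≥ k; block sizes are [3, 2].

Jordan blocks: (6, 3), (6, 2)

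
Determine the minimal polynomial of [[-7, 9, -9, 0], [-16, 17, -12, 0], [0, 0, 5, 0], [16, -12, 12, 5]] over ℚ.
The characteristic polynomial factors as (x - 5)^4. The minimal polynomial is ∏(x - λ)^{k_λ} where k_λ is the size of the largest Jordan block at λ.

For λ = 5: rank(A - 5I) = 1, and the largest Jordan block has size 2 (the smallest k with rank((A - 5I)^k) = rank((A - 5I)^(k+1))).

So m_A(x) = (x - 5)^2.

m_A(x) = (x - 5)^2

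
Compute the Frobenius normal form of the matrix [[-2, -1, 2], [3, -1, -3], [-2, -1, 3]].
The invariant factors of A (the non-unit diagonal entries of the Smith normal form of xI - A over ℚ[x]) are x^3 - 3x - 5, each dividing the next. The characteristic polynomial is their product, x^3 - 3x - 5.

The rational canonical form is the block-diagonal matrix of companion matrices C(f_i):
R = [[0, 0, 5], [1, 0, 3], [0, 1, 0]].

Note the characteristic polynomial does not split into linear factors over ℚ, so A has no Jordan form over ℚ; the rational canonical form exists over any field.

R = [[0, 0, 5], [1, 0, 3], [0, 1, 0]]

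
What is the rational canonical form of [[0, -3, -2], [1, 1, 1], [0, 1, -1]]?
The invariant factors of A (the non-unit diagonal entries of the Smith normal form of xI - A over ℚ[x]) are x^3 + x + 5, each dividing the next. The characteristic polynomial is their product, x^3 + x + 5.

The rational canonical form is the block-diagonal matrix of companion matrices C(f_i):
R = [[0, 0, -5], [1, 0, -1], [0, 1, 0]].

Note the characteristic polynomial does not split into linear factors over ℚ, so A has no Jordan form over ℚ; the rational canonical form exists over any field.

R = [[0, 0, -5], [1, 0, -1], [0, 1, 0]]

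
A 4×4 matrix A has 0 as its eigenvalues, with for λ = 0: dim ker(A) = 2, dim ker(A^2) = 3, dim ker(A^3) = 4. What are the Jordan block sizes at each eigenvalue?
λ = 0: successive nullity increments [2, 1, 1] count blocks of size ≥ k; block sizes are [3, 1].

Jordan blocks: (0, 3), (0, 1)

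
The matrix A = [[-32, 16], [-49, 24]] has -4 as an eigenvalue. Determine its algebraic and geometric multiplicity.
The characteristic polynomial is (x + 4)^2, so the factor x + 4 appears with exponent 2: the algebraic multiplicity is 2.

rank(A + 4I) = 1, so the eigenspace has dimension 2 - 1 = 1: the geometric multiplicity is 1.

Since 1 < 2, A is not diagonalizable.

algebraic multiplicity 2, geometric multiplicity 1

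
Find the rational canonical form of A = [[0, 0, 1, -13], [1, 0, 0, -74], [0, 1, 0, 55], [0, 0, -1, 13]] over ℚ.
R = [[0, 0, 0, 0], [1, 0, 0, 75], [0, 1, 0, -55], [0, 0, 1, 13]]

The invariant factors of A (the non-unit diagonal entries of the Smith normal form of xI - A over ℚ[x]) are x(x - 5)^2(x - 3), each dividing the next. The characteristic polynomial is their product, x(x - 5)^2(x - 3).

The rational canonical form is the block-diagonal matrix of companion matrices C(f_i):
R = [[0, 0, 0, 0], [1, 0, 0, 75], [0, 1, 0, -55], [0, 0, 1, 13]].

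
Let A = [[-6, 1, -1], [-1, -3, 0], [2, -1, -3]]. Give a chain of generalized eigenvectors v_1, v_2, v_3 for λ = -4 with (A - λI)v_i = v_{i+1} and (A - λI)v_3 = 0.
v_1 = [[0, 1, 1]]^T, v_2 = [[0, 1, 0]]^T, v_3 = [[1, 1, -1]]^T

We seek v_1 ∈ ker((A + 4I)^3) \ ker((A + 4I)^2), then set v_{i+1} = (A + 4I) v_i.

One such chain is v_1 = [[0, 1, 1]]^T, v_2 = [[0, 1, 0]]^T, v_3 = [[1, 1, -1]]^T. Check: (A + 4I) v_3 = [[0, 0, 0]]^T = 0.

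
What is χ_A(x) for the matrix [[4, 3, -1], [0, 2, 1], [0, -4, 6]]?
χ_A(x) = (x - 4)^3

xI - A = [[x - 4, -3, 1], [0, x - 2, -1], [0, 4, x - 6]].

Expanding det(xI - A) along the first row:
det(xI - A) = + (x - 4)·det([[x - 2, -1], [4, x - 6]]) - (-3)·det([[0, -1], [0, x - 6]]) + (1)·det([[0, x - 2], [0, 4]]).

Evaluating gives χ_A(x) = x^3 - 12x^2 + 48x - 64 = (x - 4)^3.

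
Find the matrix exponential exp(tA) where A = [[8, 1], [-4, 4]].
A has Jordan form J = [[6, 1], [0, 6]] with A = PJP^{-1}, so e^{tA} = P e^{tJ} P^{-1}.

For a Jordan block J_k(λ), e^{tJ_k(λ)} = e^{λt} · (I + tN + t^2 N^2/2! + ... + t^{k-1} N^{k-1}/(k-1)!) where N is the nilpotent superdiagonal part.

Assembling the blocks and conjugating back gives the entries of e^{tA} as shown above.

e^{tA} = [[(2*t + 1)*e^{6*t}, t*e^{6*t}], [-4*t*e^{6*t}, (1 - 2*t)*e^{6*t}]]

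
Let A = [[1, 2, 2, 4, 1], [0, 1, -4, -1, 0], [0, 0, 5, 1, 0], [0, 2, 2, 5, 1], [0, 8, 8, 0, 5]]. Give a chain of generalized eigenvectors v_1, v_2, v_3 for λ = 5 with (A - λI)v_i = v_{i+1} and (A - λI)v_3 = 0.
v_1 = [[0, 0, 0, 0, 1]]^T, v_2 = [[1, 0, 0, 1, 0]]^T, v_3 = [[0, -1, 1, 0, 0]]^T

We seek v_1 ∈ ker((A - 5I)^3) \ ker((A - 5I)^2), then set v_{i+1} = (A - 5I) v_i.

One such chain is v_1 = [[0, 0, 0, 0, 1]]^T, v_2 = [[1, 0, 0, 1, 0]]^T, v_3 = [[0, -1, 1, 0, 0]]^T. Check: (A - 5I) v_3 = [[0, 0, 0, 0, 0]]^T = 0.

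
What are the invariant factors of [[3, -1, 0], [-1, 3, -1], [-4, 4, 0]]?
The Jordan structure of A has elementary divisors (x - 2)^3. Arranging the block sizes at each eigenvalue in decreasing order and taking row products gives the invariant factors.

Invariant factors (smallest first, each dividing the next): (x - 2)^3.

Check: the last factor (x - 2)^3 is the minimal polynomial, and the product (x - 2)^3 is the characteristic polynomial.

(x - 2)^3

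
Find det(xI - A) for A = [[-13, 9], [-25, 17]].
xI - A = [[x + 13, -9], [25, x - 17]].

Expanding det(xI - A) along the first row:
det(xI - A) = + (x + 13)·det([[x - 17]]) - (-9)·det([[25]]).

Evaluating gives χ_A(x) = x^2 - 4x + 4 = (x - 2)^2.

χ_A(x) = (x - 2)^2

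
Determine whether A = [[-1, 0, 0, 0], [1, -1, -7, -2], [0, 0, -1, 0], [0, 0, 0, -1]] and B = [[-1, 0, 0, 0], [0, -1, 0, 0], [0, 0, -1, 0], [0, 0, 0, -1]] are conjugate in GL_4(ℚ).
No.

Both have characteristic polynomial (x + 1)^4, but the minimal polynomial of A is (x + 1)^2 while the minimal polynomial of B is x + 1. The minimal polynomial is a similarity invariant, so A and B are not similar.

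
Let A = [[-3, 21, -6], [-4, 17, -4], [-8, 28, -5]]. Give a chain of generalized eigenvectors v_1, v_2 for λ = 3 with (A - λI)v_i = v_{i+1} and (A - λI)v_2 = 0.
v_1 = [[0, 1, 3]]^T, v_2 = [[3, 2, 4]]^T

We seek v_1 ∈ ker((A - 3I)^2) \ ker(A - 3I), then set v_{i+1} = (A - 3I) v_i.

One such chain is v_1 = [[0, 1, 3]]^T, v_2 = [[3, 2, 4]]^T. Check: (A - 3I) v_2 = [[0, 0, 0]]^T = 0.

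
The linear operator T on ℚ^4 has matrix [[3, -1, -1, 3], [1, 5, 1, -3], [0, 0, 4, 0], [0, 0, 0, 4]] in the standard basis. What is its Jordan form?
J = [[4, 1, 0, 0], [0, 4, 0, 0], [0, 0, 4, 0], [0, 0, 0, 4]]

The characteristic polynomial is det(xI - A) = (x - 4)^4, so the eigenvalues are 4 (algebraic multiplicity 4).

For λ = 4: rank(A - 4I) = 1, rank((A - 4I)^2) = 0. The eigenspace has dimension 4 - 1 = 3, so there are 3 Jordan blocks; the rank sequence gives block sizes [2, 1, 1].

Assembling the blocks gives the Jordan form J above.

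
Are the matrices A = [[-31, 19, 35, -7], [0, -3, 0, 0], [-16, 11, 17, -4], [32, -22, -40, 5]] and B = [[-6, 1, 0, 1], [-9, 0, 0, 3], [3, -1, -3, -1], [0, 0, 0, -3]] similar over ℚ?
No.

Both have characteristic polynomial (x + 3)^4, but the minimal polynomial of A is (x + 3)^3 while the minimal polynomial of B is (x + 3)^2. The minimal polynomial is a similarity invariant, so A and B are not similar.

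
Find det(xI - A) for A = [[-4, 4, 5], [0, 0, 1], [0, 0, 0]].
xI - A = [[x + 4, -4, -5], [0, x, -1], [0, 0, x]].

Expanding det(xI - A) along the first row:
det(xI - A) = + (x + 4)·det([[x, -1], [0, x]]) - (-4)·det([[0, -1], [0, x]]) + (-5)·det([[0, x], [0, 0]]).

Evaluating gives χ_A(x) = x^3 + 4x^2 = x^2(x + 4).

χ_A(x) = x^2(x + 4)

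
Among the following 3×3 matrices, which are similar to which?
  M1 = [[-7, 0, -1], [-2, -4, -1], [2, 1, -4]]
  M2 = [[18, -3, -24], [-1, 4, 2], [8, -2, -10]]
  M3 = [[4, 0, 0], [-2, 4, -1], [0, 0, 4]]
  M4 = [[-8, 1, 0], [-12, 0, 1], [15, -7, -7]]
3 classes: {M1, M4}, {M2}, {M3}

Characteristic polynomials: χ_{M1} = (x + 5)^3, χ_{M2} = (x - 6)(x - 3)^2, χ_{M3} = (x - 4)^3, χ_{M4} = (x + 5)^3.

{M1, M4}: invariant factors (x + 5)^3.

{M2}: invariant factors (x - 6)(x - 3)^2.

{M3}: invariant factors x - 4, (x - 4)^2.

Matrices are similar if and only if their invariant-factor lists agree; the partition into similarity classes is {M1, M4}, {M2}, {M3}.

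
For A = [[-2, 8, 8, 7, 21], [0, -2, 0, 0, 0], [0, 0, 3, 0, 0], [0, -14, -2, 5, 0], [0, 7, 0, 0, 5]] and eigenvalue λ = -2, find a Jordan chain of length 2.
We seek v_1 ∈ ker((A + 2I)^2) \ ker(A + 2I), then set v_{i+1} = (A + 2I) v_i.

One such chain is v_1 = [[-1, 1, 0, 2, -1]]^T, v_2 = [[1, 0, 0, 0, 0]]^T. Check: (A + 2I) v_2 = [[0, 0, 0, 0, 0]]^T = 0.

v_1 = [[-1, 1, 0, 2, -1]]^T, v_2 = [[1, 0, 0, 0, 0]]^T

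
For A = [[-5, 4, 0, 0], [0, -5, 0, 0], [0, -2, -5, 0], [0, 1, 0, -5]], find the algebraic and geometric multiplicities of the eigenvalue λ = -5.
The characteristic polynomial is (x + 5)^4, so the factor x + 5 appears with exponent 4: the algebraic multiplicity is 4.

rank(A + 5I) = 1, so the eigenspace has dimension 4 - 1 = 3: the geometric multiplicity is 3.

Since 3 < 4, A is not diagonalizable.

algebraic multiplicity 4, geometric multiplicity 3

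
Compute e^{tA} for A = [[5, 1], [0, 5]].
A has Jordan form J = [[5, 1], [0, 5]] with A = PJP^{-1}, so e^{tA} = P e^{tJ} P^{-1}.

For a Jordan block J_k(λ), e^{tJ_k(λ)} = e^{λt} · (I + tN + t^2 N^2/2! + ... + t^{k-1} N^{k-1}/(k-1)!) where N is the nilpotent superdiagonal part.

Assembling the blocks and conjugating back gives the entries of e^{tA} as shown above.

e^{tA} = [[e^{5*t}, t*e^{5*t}], [0, e^{5*t}]]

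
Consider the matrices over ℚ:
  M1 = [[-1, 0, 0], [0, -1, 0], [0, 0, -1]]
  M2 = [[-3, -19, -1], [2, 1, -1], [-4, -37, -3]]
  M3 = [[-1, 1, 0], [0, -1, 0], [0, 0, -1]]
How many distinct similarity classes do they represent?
Characteristic polynomials: χ_{M1} = (x + 1)^3, χ_{M2} = x^2(x + 5), χ_{M3} = (x + 1)^3.

{M1}: invariant factors x + 1, x + 1, x + 1.

{M2}: invariant factors x^2(x + 5).

{M3}: invariant factors x + 1, (x + 1)^2.

Matrices are similar if and only if their invariant-factor lists agree; the partition into similarity classes is {M1}, {M2}, {M3}.

3 classes: {M1}, {M2}, {M3}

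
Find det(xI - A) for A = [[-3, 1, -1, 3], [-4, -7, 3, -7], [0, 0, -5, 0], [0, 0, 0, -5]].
χ_A(x) = (x + 5)^4

xI - A = [[x + 3, -1, 1, -3], [4, x + 7, -3, 7], [0, 0, x + 5, 0], [0, 0, 0, x + 5]].

Expanding det(xI - A) along the first row:
det(xI - A) = + (x + 3)·det([[x + 7, -3, 7], [0, x + 5, 0], [0, 0, x + 5]]) - (-1)·det([[4, -3, 7], [0, x + 5, 0], [0, 0, x + 5]]) + (1)·det([[4, x + 7, 7], [0, 0, 0], [0, 0, x + 5]]) - (-3)·det([[4, x + 7, -3], [0, 0, x + 5], [0, 0, 0]]).

Evaluating gives χ_A(x) = x^4 + 20x^3 + 150x^2 + 500x + 625 = (x + 5)^4.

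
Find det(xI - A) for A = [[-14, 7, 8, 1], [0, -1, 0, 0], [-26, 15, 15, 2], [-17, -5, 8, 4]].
xI - A = [[x + 14, -7, -8, -1], [0, x + 1, 0, 0], [26, -15, x - 15, -2], [17, 5, -8, x - 4]].

Expanding det(xI - A) along the first row:
det(xI - A) = + (x + 14)·det([[x + 1, 0, 0], [-15, x - 15, -2], [5, -8, x - 4]]) - (-7)·det([[0, 0, 0], [26, x - 15, -2], [17, -8, x - 4]]) + (-8)·det([[0, x + 1, 0], [26, -15, -2], [17, 5, x - 4]]) - (-1)·det([[0, x + 1, 0], [26, -15, x - 15], [17, 5, -8]]).

Evaluating gives χ_A(x) = x^4 - 4x^3 - 2x^2 + 12x + 9 = (x - 3)^2(x + 1)^2.

χ_A(x) = (x - 3)^2(x + 1)^2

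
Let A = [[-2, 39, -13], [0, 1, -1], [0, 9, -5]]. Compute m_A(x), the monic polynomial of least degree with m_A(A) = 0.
The characteristic polynomial factors as (x + 2)^3. The minimal polynomial is ∏(x - λ)^{k_λ} where k_λ is the size of the largest Jordan block at λ.

For λ = -2: rank(A + 2I) = 1, and the largest Jordan block has size 2 (the smallest k with rank((A + 2I)^k) = rank((A + 2I)^(k+1))).

So m_A(x) = (x + 2)^2.

m_A(x) = (x + 2)^2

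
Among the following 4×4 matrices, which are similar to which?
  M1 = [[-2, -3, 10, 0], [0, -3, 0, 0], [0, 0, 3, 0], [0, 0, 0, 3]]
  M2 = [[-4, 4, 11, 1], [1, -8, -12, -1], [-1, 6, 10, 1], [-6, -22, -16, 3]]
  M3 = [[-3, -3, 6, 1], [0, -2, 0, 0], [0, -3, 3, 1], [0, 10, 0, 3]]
2 classes: {M1}, {M2, M3}

Characteristic polynomials: χ_{M1} = (x - 3)^2(x + 2)(x + 3), χ_{M2} = (x - 3)^2(x + 2)(x + 3), χ_{M3} = (x - 3)^2(x + 2)(x + 3).

{M1}: invariant factors x - 3, (x - 3)(x + 2)(x + 3).

{M2, M3}: invariant factors (x - 3)^2(x + 2)(x + 3).

Matrices are similar if and only if their invariant-factor lists agree; the partition into similarity classes is {M1}, {M2, M3}.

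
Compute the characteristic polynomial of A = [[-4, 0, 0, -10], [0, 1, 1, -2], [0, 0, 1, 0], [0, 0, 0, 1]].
xI - A = [[x + 4, 0, 0, 10], [0, x - 1, -1, 2], [0, 0, x - 1, 0], [0, 0, 0, x - 1]].

Expanding det(xI - A) along the first row:
det(xI - A) = + (x + 4)·det([[x - 1, -1, 2], [0, x - 1, 0], [0, 0, x - 1]]) - (0)·det([[0, -1, 2], [0, x - 1, 0], [0, 0, x - 1]]) + (0)·det([[0, x - 1, 2], [0, 0, 0], [0, 0, x - 1]]) - (10)·det([[0, x - 1, -1], [0, 0, x - 1], [0, 0, 0]]).

Evaluating gives χ_A(x) = x^4 + x^3 - 9x^2 + 11x - 4 = (x - 1)^3(x + 4).

χ_A(x) = (x - 1)^3(x + 4)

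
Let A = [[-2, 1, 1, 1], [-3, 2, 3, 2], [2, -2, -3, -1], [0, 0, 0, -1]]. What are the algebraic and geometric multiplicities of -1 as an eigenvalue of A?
The characteristic polynomial is (x + 1)^4, so the factor x + 1 appears with exponent 4: the algebraic multiplicity is 4.

rank(A + I) = 2, so the eigenspace has dimension 4 - 2 = 2: the geometric multiplicity is 2.

Since 2 < 4, A is not diagonalizable.

algebraic multiplicity 4, geometric multiplicity 2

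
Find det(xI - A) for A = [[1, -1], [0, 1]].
xI - A = [[x - 1, 1], [0, x - 1]].

Expanding det(xI - A) along the first row:
det(xI - A) = + (x - 1)·det([[x - 1]]) - (1)·det([[0]]).

Evaluating gives χ_A(x) = x^2 - 2x + 1 = (x - 1)^2.

χ_A(x) = (x - 1)^2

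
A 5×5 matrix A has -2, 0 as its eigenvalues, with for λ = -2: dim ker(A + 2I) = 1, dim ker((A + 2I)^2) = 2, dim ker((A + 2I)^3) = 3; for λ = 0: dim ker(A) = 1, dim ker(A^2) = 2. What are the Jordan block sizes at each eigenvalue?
Jordan blocks: (-2, 3), (0, 2)

λ = -2: successive nullity increments [1, 1, 1] count blocks of size ≥ k; block sizes are [3].
λ = 0: successive nullity increments [1, 1] count blocks of size ≥ k; block sizes are [2].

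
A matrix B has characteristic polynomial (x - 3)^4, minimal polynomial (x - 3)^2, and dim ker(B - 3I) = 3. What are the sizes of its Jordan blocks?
Jordan blocks: (3, 2), (3, 1), (3, 1)

λ = 3: algebraic multiplicity 4 (exponent in χ_B), largest block size 2 (exponent in m_B), 3 blocks (geometric multiplicity). These force block sizes [2, 1, 1].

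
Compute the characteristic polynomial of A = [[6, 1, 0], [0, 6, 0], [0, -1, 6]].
χ_A(x) = (x - 6)^3

xI - A = [[x - 6, -1, 0], [0, x - 6, 0], [0, 1, x - 6]].

Expanding det(xI - A) along the first row:
det(xI - A) = + (x - 6)·det([[x - 6, 0], [1, x - 6]]) - (-1)·det([[0, 0], [0, x - 6]]) + (0)·det([[0, x - 6], [0, 1]]).

Evaluating gives χ_A(x) = x^3 - 18x^2 + 108x - 216 = (x - 6)^3.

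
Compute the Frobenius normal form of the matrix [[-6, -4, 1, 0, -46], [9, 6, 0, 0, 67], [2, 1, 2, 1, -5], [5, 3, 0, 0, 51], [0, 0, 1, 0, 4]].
R = [[0, 0, 0, 0, 16], [1, 0, 0, 0, -36], [0, 1, 0, 0, 20], [0, 0, 1, 0, -11], [0, 0, 0, 1, 6]]

The invariant factors of A (the non-unit diagonal entries of the Smith normal form of xI - A over ℚ[x]) are (x - 4)(x - 2)(x^3 + 3x - 2), each dividing the next. The characteristic polynomial is their product, (x - 4)(x - 2)(x^3 + 3x - 2).

The rational canonical form is the block-diagonal matrix of companion matrices C(f_i):
R = [[0, 0, 0, 0, 16], [1, 0, 0, 0, -36], [0, 1, 0, 0, 20], [0, 0, 1, 0, -11], [0, 0, 0, 1, 6]].

Note the characteristic polynomial does not split into linear factors over ℚ, so A has no Jordan form over ℚ; the rational canonical form exists over any field.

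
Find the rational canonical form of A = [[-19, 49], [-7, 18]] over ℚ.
R = [[0, -1], [1, -1]]

The invariant factors of A (the non-unit diagonal entries of the Smith normal form of xI - A over ℚ[x]) are x^2 + x + 1, each dividing the next. The characteristic polynomial is their product, x^2 + x + 1.

The rational canonical form is the block-diagonal matrix of companion matrices C(f_i):
R = [[0, -1], [1, -1]].

Note the characteristic polynomial does not split into linear factors over ℚ, so A has no Jordan form over ℚ; the rational canonical form exists over any field.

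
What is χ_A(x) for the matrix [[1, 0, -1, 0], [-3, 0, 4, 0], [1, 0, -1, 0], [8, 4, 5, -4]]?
χ_A(x) = x^3(x + 4)

xI - A = [[x - 1, 0, 1, 0], [3, x, -4, 0], [-1, 0, x + 1, 0], [-8, -4, -5, x + 4]].

Expanding det(xI - A) along the first row:
det(xI - A) = + (x - 1)·det([[x, -4, 0], [0, x + 1, 0], [-4, -5, x + 4]]) - (0)·det([[3, -4, 0], [-1, x + 1, 0], [-8, -5, x + 4]]) + (1)·det([[3, x, 0], [-1, 0, 0], [-8, -4, x + 4]]) - (0)·det([[3, x, -4], [-1, 0, x + 1], [-8, -4, -5]]).

Evaluating gives χ_A(x) = x^4 + 4x^3 = x^3(x + 4).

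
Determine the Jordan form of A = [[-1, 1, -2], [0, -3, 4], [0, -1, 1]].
The characteristic polynomial is det(xI - A) = (x + 1)^3, so the eigenvalues are -1 (algebraic multiplicity 3).

For λ = -1: rank(A + I) = 1, rank((A + I)^2) = 0. The eigenspace has dimension 3 - 1 = 2, so there are 2 Jordan blocks; the rank sequence gives block sizes [2, 1].

Assembling the blocks gives the Jordan form J above.

J = [[-1, 1, 0], [0, -1, 0], [0, 0, -1]]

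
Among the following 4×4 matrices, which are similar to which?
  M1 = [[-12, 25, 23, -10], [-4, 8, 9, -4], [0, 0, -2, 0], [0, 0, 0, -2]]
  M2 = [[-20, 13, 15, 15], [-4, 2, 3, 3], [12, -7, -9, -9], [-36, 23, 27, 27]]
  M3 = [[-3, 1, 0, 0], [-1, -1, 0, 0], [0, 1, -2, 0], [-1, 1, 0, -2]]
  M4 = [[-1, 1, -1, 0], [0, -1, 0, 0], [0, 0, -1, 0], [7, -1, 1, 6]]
Characteristic polynomials: χ_{M1} = (x + 2)^4, χ_{M2} = x^4, χ_{M3} = (x + 2)^4, χ_{M4} = (x - 6)(x + 1)^3.

{M1, M3}: invariant factors x + 2, (x + 2)^3.

{M2}: invariant factors x, x^3.

{M4}: invariant factors x + 1, (x - 6)(x + 1)^2.

Matrices are similar if and only if their invariant-factor lists agree; the partition into similarity classes is {M1, M3}, {M2}, {M4}.

3 classes: {M1, M3}, {M2}, {M4}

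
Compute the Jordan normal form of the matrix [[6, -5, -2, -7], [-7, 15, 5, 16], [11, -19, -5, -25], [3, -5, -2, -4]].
J = [[3, 1, 0, 0], [0, 3, 1, 0], [0, 0, 3, 0], [0, 0, 0, 3]]

The characteristic polynomial is det(xI - A) = (x - 3)^4, so the eigenvalues are 3 (algebraic multiplicity 4).

For λ = 3: rank(A - 3I) = 2, rank((A - 3I)^2) = 1, rank((A - 3I)^3) = 0. The eigenspace has dimension 4 - 2 = 2, so there are 2 Jordan blocks; the rank sequence gives block sizes [3, 1].

Assembling the blocks gives the Jordan form J above.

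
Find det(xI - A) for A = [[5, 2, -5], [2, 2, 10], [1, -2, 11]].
xI - A = [[x - 5, -2, 5], [-2, x - 2, -10], [-1, 2, x - 11]].

Expanding det(xI - A) along the first row:
det(xI - A) = + (x - 5)·det([[x - 2, -10], [2, x - 11]]) - (-2)·det([[-2, -10], [-1, x - 11]]) + (5)·det([[-2, x - 2], [-1, 2]]).

Evaluating gives χ_A(x) = x^3 - 18x^2 + 108x - 216 = (x - 6)^3.

χ_A(x) = (x - 6)^3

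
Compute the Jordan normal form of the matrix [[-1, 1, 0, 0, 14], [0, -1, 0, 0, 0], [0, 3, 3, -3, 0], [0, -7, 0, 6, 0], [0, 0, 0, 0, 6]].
J = [[-1, 1, 0, 0, 0], [0, -1, 0, 0, 0], [0, 0, 3, 0, 0], [0, 0, 0, 6, 0], [0, 0, 0, 0, 6]]

The characteristic polynomial is det(xI - A) = (x - 6)^2(x - 3)(x + 1)^2, so the eigenvalues are -1 (algebraic multiplicity 2), 3 (algebraic multiplicity 1), 6 (algebraic multiplicity 2).

For λ = -1: rank(A + I) = 4, rank((A + I)^2) = 3. The eigenspace has dimension 5 - 4 = 1, so there is 1 Jordan block; the rank sequence gives block sizes [2].

For λ = 3: algebraic multiplicity 1 gives one 1×1 block.

For λ = 6: rank(A - 6I) = 3. The eigenspace has dimension 5 - 3 = 2, so there are 2 Jordan blocks; the rank sequence gives block sizes [1, 1].

Assembling the blocks gives the Jordan form J above.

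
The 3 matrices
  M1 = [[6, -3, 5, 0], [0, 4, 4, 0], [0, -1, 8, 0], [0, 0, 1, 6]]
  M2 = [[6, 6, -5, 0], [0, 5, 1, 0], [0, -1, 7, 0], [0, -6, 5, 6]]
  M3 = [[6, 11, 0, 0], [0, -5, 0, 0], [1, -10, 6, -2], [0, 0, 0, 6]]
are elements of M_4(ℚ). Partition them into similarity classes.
Characteristic polynomials: χ_{M1} = (x - 6)^4, χ_{M2} = (x - 6)^4, χ_{M3} = (x - 6)^3(x + 5).

{M1, M2}: invariant factors x - 6, (x - 6)^3.

{M3}: invariant factors x - 6, (x - 6)^2(x + 5).

Matrices are similar if and only if their invariant-factor lists agree; the partition into similarity classes is {M1, M2}, {M3}.

2 classes: {M1, M2}, {M3}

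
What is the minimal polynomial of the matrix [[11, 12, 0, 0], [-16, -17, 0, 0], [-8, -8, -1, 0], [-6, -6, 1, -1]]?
m_A(x) = (x + 1)^2(x + 5)

The characteristic polynomial factors as (x + 1)^3(x + 5). The minimal polynomial is ∏(x - λ)^{k_λ} where k_λ is the size of the largest Jordan block at λ.

For λ = -5: rank(A + 5I) = 3, and the largest Jordan block has size 1 (the smallest k with rank((A + 5I)^k) = rank((A + 5I)^(k+1))).
For λ = -1: rank(A + I) = 2, and the largest Jordan block has size 2 (the smallest k with rank((A + I)^k) = rank((A + I)^(k+1))).

So m_A(x) = (x + 1)^2(x + 5).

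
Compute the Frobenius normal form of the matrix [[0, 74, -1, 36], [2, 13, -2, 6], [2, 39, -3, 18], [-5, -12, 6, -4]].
R = [[0, 0, 0, 24], [1, 0, 0, -22], [0, 1, 0, 3], [0, 0, 1, 6]]

The invariant factors of A (the non-unit diagonal entries of the Smith normal form of xI - A over ℚ[x]) are (x - 6)(x^3 - 3x + 4), each dividing the next. The characteristic polynomial is their product, (x - 6)(x^3 - 3x + 4).

The rational canonical form is the block-diagonal matrix of companion matrices C(f_i):
R = [[0, 0, 0, 24], [1, 0, 0, -22], [0, 1, 0, 3], [0, 0, 1, 6]].

Note the characteristic polynomial does not split into linear factors over ℚ, so A has no Jordan form over ℚ; the rational canonical form exists over any field.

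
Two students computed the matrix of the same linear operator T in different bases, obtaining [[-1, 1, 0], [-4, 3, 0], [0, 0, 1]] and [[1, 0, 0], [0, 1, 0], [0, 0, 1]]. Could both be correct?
Both have characteristic polynomial (x - 1)^3, but the minimal polynomial of A is (x - 1)^2 while the minimal polynomial of B is x - 1. The minimal polynomial is a similarity invariant, so A and B are not similar.

No.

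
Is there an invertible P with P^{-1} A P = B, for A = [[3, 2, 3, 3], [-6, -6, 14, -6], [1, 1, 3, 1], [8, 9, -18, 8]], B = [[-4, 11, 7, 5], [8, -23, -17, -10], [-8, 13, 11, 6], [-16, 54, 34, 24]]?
Two matrices over a field are similar if and only if they have the same invariant factors.

Both A and B have characteristic polynomial x^2(x - 4)^2 and minimal polynomial x^2(x - 4)^2. Computing further, both have invariant factors x^2(x - 4)^2. Hence A and B are similar.

Yes.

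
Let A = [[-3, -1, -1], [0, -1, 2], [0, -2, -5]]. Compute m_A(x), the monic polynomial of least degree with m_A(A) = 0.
The characteristic polynomial factors as (x + 3)^3. The minimal polynomial is ∏(x - λ)^{k_λ} where k_λ is the size of the largest Jordan block at λ.

For λ = -3: rank(A + 3I) = 1, and the largest Jordan block has size 2 (the smallest k with rank((A + 3I)^k) = rank((A + 3I)^(k+1))).

So m_A(x) = (x + 3)^2.

m_A(x) = (x + 3)^2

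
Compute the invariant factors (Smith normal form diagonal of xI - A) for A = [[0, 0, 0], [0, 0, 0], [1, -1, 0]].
The Jordan structure of A has elementary divisors x^2, x. Arranging the block sizes at each eigenvalue in decreasing order and taking row products gives the invariant factors.

Invariant factors (smallest first, each dividing the next): x, x^2.

Check: the last factor x^2 is the minimal polynomial, and the product x^3 is the characteristic polynomial.

x, x^2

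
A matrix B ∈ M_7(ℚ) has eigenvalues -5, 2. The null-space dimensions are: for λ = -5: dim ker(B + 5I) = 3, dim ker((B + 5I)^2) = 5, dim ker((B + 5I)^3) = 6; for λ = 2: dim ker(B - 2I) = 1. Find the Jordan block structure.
Jordan blocks: (-5, 3), (-5, 2), (-5, 1), (2, 1)

λ = -5: successive nullity increments [3, 2, 1] count blocks of size ≥ k; block sizes are [3, 2, 1].
λ = 2: successive nullity increments [1] count blocks of size ≥ k; block sizes are [1].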